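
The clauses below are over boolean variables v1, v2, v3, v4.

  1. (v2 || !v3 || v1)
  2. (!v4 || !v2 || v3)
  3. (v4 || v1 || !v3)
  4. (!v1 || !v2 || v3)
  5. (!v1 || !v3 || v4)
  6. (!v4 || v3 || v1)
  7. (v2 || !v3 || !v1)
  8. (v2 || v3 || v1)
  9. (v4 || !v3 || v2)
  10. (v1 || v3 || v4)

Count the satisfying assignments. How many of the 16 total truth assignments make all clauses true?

4

Satisfying assignments:
  v1=0 v2=1 v3=1 v4=1
  v1=1 v2=0 v3=0 v4=0
  v1=1 v2=0 v3=0 v4=1
  v1=1 v2=1 v3=1 v4=1
That's 4 in total.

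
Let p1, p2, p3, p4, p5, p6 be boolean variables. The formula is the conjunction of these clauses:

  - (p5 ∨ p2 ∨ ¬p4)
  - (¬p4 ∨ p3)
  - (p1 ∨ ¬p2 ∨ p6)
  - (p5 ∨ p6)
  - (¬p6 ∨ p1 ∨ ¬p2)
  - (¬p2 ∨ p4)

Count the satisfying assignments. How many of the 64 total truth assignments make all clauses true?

Case analysis on p2 and p4:
  p2=1, p4=1: remaining (p1,p3,p5,p6) ∈ {(1,1,0,1); (1,1,1,0); (1,1,1,1)} — 3.
  p2=1, p4=0: a clause becomes empty — 0.
  p2=0, p4=1: remaining (p1,p3,p5,p6) ∈ {(0,1,1,0); (0,1,1,1); (1,1,1,0); (1,1,1,1)} — 4.
  p2=0, p4=0: p1, p3 free; 3 ways for (p5,p6) × 2^2 = 12.
Total: 3 + 0 + 4 + 12 = 19.

19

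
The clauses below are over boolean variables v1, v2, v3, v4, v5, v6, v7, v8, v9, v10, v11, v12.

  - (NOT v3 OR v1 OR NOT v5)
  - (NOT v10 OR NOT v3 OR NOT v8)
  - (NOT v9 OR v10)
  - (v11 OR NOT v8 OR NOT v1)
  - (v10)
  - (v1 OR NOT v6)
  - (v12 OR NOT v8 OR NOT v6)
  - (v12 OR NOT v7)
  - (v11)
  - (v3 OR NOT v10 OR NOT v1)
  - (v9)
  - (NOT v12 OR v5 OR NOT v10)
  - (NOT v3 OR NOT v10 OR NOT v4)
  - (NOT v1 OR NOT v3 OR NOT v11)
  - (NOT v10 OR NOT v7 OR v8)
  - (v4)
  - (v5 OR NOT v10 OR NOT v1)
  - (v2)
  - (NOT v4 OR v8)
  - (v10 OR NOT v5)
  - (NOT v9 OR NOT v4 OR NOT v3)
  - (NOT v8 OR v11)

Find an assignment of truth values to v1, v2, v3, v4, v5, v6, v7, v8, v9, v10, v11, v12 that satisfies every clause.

Unit propagation: (v10) forces v10 = True.
Unit propagation: (v11) forces v11 = True.
(v9) is a unit clause, so v9 = True.
(v4) is a unit clause, so v4 = True.
Unit propagation: (NOT v3) forces v3 = False.
Unit propagation: (NOT v1) forces v1 = False.
The clause (NOT v6) is unit: v6 must be False.
The clause (v2) is unit: v2 must be True.
The clause (v8) is unit: v8 must be True.
v5 occurs only positively in the remaining clauses — set v5 = True.
Try v7 = True.
  then v12 is forced to True.
Check each clause:
  1. (v1 OR NOT v5 OR NOT v3) — NOT v3 is true.
  2. (NOT v3 OR NOT v8 OR NOT v10) — NOT v3 is true.
  3. (v10 OR NOT v9) — v10 is true.
  4. (NOT v1 OR NOT v8 OR v11) — v11 is true.
  5. (v10) — v10 is true.
  6. (v1 OR NOT v6) — NOT v6 is true.
  7. (NOT v6 OR NOT v8 OR v12) — NOT v6 is true.
  8. (NOT v7 OR v12) — v12 is true.
  9. (v11) — v11 is true.
  10. (NOT v10 OR NOT v1 OR v3) — NOT v1 is true.
  11. (v9) — v9 is true.
  12. (NOT v12 OR NOT v10 OR v5) — v5 is true.
  13. (NOT v4 OR NOT v10 OR NOT v3) — NOT v3 is true.
  14. (NOT v1 OR NOT v11 OR NOT v3) — NOT v3 is true.
  15. (NOT v10 OR NOT v7 OR v8) — v8 is true.
  16. (v4) — v4 is true.
  17. (NOT v1 OR NOT v10 OR v5) — v5 is true.
  18. (v2) — v2 is true.
  19. (v8 OR NOT v4) — v8 is true.
  20. (v10 OR NOT v5) — v10 is true.
  21. (NOT v9 OR NOT v3 OR NOT v4) — NOT v3 is true.
  22. (NOT v8 OR v11) — v11 is true.

v1 = 0  v2 = 1  v3 = 0  v4 = 1  v5 = 1  v6 = 0  v7 = 1  v8 = 1  v9 = 1  v10 = 1  v11 = 1  v12 = 1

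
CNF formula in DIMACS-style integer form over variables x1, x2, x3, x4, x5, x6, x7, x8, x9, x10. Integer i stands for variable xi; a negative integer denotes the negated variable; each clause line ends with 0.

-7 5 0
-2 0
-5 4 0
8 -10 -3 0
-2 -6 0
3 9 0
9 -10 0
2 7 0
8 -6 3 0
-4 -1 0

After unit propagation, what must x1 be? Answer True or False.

False

(!x2) stands alone — x2 = False.
From (x2 || x7) and x2 = False: x7 = True.
In (!x7 || x5), !x7 is now false; x5 must hold, so x5 = True.
From (!x5 || x4) and x5 = True: x4 = True.
(!x1 || !x4): since x4 = True, the clause reduces to (!x1). x1 = False.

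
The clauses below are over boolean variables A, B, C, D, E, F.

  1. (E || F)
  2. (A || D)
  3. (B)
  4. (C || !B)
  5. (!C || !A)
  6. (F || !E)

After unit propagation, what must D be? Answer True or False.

True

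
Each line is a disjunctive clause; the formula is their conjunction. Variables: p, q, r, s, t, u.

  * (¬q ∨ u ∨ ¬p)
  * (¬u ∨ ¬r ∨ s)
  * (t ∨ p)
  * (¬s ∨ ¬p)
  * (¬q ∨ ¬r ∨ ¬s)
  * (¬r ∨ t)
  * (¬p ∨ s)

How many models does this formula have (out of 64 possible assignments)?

Split on p, then s.
  p=1, s=1: a clause becomes empty — 0.
  p=1, s=0: a clause becomes empty — 0.
  p=0, s=1: u free; 3 ways for (q,r,t) × 2^1 = 6.
  p=0, s=0: q free; 3 ways for (r,t,u) × 2^1 = 6.
Total: 0 + 0 + 6 + 6 = 12.

12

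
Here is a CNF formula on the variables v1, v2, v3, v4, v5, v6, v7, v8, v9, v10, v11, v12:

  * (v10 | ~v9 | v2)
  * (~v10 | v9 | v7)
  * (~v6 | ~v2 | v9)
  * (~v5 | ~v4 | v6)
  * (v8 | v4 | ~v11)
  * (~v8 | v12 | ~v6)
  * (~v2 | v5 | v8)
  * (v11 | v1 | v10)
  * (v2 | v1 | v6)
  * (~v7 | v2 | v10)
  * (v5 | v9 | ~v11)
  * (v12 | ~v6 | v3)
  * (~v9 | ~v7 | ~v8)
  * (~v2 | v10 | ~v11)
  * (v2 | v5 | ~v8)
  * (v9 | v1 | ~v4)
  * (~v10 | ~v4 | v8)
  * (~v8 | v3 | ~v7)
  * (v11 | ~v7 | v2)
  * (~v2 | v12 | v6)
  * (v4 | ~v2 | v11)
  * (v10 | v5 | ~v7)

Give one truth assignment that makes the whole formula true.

v1=F, v2=T, v3=F, v4=T, v5=F, v6=T, v7=F, v8=T, v9=T, v10=T, v11=F, v12=T

v12 occurs only positively in the remaining clauses — set v12 = True.
Set v1 = False and propagate.
Set v2 = True and propagate.
Try v3 = False.
For the remaining variables, v4 = True, v5 = False, v6 = True, v7 = False, v8 = True, v9 = True, v10 = True, v11 = False works.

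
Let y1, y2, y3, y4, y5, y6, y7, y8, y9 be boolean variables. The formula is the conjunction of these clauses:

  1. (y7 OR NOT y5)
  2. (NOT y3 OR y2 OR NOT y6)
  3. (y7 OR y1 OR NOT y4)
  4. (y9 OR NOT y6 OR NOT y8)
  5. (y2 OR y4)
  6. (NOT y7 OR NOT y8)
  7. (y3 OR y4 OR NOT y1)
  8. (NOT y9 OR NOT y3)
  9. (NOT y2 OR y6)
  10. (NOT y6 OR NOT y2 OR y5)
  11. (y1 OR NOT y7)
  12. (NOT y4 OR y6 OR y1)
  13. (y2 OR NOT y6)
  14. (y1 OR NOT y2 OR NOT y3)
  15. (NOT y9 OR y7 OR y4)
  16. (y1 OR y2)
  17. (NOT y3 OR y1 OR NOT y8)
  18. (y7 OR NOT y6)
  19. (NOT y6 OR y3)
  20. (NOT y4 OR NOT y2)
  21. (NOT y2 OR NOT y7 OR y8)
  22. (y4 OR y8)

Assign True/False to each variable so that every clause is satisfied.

Set y1 = True and propagate.
Branch on y2: take y2 = False.
  then y4 is forced to True.
  then y6 is forced to False.
Branch on y3: take y3 = True.
  then y9 is forced to False.
For the remaining variables, y5 = False, y7 = False, y8 = True works.

y1=True, y2=False, y3=True, y4=True, y5=False, y6=False, y7=False, y8=True, y9=False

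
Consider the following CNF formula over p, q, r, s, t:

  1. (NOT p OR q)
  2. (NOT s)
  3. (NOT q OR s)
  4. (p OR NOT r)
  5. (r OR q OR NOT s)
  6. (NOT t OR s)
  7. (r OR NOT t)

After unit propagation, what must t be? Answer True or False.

False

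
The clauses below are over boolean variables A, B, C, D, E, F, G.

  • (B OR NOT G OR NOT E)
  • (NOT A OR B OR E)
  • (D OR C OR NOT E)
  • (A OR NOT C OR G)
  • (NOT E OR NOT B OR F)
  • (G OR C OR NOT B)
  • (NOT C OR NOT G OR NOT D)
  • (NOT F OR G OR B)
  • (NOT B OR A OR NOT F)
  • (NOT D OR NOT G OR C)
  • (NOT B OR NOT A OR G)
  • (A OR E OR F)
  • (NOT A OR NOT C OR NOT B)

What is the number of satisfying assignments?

Case analysis on B and G:
  B=T, G=T: remaining (A,C,D,E,F) ∈ {(T,F,F,F,F); (T,F,F,F,T)} — 2.
  B=T, G=F: a clause becomes empty — 0.
  B=F, G=T: remaining (A,C,D,E,F) ∈ {(F,F,F,F,T); (F,T,F,F,T)} — 2.
  B=F, G=F: remaining (A,C,D,E,F) ∈ {(F,F,T,T,F); (T,F,T,T,F); (T,T,F,T,F); (T,T,T,T,F)} — 4.
Total: 2 + 0 + 2 + 4 = 8.

8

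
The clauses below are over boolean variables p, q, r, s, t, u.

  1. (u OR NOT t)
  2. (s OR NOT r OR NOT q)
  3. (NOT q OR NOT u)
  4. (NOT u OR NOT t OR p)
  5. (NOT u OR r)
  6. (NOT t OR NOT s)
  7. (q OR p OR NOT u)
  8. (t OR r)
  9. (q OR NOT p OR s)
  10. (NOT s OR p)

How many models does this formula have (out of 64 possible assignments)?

4

Satisfying assignments:
  p=0 q=0 r=1 s=0 t=0 u=0
  p=1 q=0 r=1 s=1 t=0 u=0
  p=1 q=0 r=1 s=1 t=0 u=1
  p=1 q=1 r=1 s=1 t=0 u=0
Count: 4.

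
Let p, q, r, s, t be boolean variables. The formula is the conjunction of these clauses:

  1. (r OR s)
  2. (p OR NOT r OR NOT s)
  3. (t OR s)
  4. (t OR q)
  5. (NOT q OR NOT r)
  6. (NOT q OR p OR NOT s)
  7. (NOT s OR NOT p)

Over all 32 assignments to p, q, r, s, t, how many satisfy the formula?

3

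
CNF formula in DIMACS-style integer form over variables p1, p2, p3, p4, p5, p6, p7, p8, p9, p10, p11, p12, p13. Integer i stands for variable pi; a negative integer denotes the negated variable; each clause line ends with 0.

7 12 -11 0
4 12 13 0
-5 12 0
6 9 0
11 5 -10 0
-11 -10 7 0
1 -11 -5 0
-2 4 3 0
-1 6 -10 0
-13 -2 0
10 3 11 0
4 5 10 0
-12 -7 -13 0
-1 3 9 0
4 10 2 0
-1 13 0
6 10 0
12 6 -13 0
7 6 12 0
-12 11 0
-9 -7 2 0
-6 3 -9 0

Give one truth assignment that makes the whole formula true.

p1=0, p2=1, p3=1, p4=1, p5=0, p6=1, p7=1, p8=1, p9=0, p10=1, p11=1, p12=1, p13=0

Pure literal: p3 appears only positively; assign p3 = True.
Pure literal: p4 appears only positively; assign p4 = True.
Set p1 = False and propagate.
The remaining clauses are satisfied by p2 = True, p5 = False, p6 = True, p7 = True, p8 = True, p9 = False, p10 = True, p11 = True, p12 = True, p13 = False.
Every clause has at least one true literal under this assignment.
Check each clause:
  1. (p7 \/ ~p11 \/ p12) — p12 is true.
  2. (p4 \/ p12 \/ p13) — p12 is true.
  3. (~p5 \/ p12) — ~p5 is true.
  4. (p6 \/ p9) — p6 is true.
  5. (p5 \/ ~p10 \/ p11) — p11 is true.
  6. (~p11 \/ p7 \/ ~p10) — p7 is true.
  7. (~p11 \/ p1 \/ ~p5) — ~p5 is true.
  8. (~p2 \/ p4 \/ p3) — p3 is true.
  9. (~p10 \/ ~p1 \/ p6) — ~p1 is true.
  10. (~p2 \/ ~p13) — ~p13 is true.
  11. (p10 \/ p3 \/ p11) — p11 is true.
  12. (p5 \/ p10 \/ p4) — p10 is true.
  13. (~p13 \/ ~p7 \/ ~p12) — ~p13 is true.
  14. (~p1 \/ p9 \/ p3) — p3 is true.
  15. (p10 \/ p4 \/ p2) — p10 is true.
  16. (p13 \/ ~p1) — ~p1 is true.
  17. (p10 \/ p6) — p10 is true.
  18. (~p13 \/ p12 \/ p6) — ~p13 is true.
  19. (p6 \/ p7 \/ p12) — p12 is true.
  20. (~p12 \/ p11) — p11 is true.
  21. (p2 \/ ~p7 \/ ~p9) — p2 is true.
  22. (~p9 \/ p3 \/ ~p6) — p3 is true.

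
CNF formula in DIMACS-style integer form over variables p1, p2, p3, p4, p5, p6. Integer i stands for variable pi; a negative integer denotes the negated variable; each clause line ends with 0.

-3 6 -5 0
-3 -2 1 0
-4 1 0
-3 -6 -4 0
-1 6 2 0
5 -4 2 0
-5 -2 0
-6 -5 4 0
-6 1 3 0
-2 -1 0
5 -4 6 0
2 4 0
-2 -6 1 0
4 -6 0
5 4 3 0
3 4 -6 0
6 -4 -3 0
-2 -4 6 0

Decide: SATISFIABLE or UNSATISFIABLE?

Branch on p1: take p1 = True.
  then p2 is forced to False.
  then p6 is forced to True.
  then p4 is forced to True.
  then p3 is forced to False.
  then p5 is forced to True.
So p1=True  p2=False  p3=False  p4=True  p5=True  p6=True is a satisfying assignment.

SATISFIABLE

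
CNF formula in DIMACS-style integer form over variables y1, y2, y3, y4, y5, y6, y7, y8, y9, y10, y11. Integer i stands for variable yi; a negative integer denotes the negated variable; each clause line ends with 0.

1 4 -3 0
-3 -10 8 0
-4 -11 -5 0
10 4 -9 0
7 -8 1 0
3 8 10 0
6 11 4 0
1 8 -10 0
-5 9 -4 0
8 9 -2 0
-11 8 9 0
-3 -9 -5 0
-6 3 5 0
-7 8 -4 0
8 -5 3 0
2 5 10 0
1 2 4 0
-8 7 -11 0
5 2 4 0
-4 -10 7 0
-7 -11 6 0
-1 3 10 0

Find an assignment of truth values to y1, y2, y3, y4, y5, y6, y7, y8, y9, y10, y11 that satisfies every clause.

y1=1, y2=1, y3=1, y4=0, y5=0, y6=1, y7=0, y8=1, y9=0, y10=1, y11=0

Check each clause:
  1. (y1 OR NOT y3 OR y4) — y1 is true.
  2. (NOT y10 OR NOT y3 OR y8) — y8 is true.
  3. (NOT y4 OR NOT y5 OR NOT y11) — NOT y5 is true.
  4. (NOT y9 OR y4 OR y10) — y10 is true.
  5. (y7 OR y1 OR NOT y8) — y1 is true.
  6. (y10 OR y8 OR y3) — y8 is true.
  7. (y6 OR y4 OR y11) — y6 is true.
  8. (NOT y10 OR y8 OR y1) — y8 is true.
  9. (NOT y4 OR y9 OR NOT y5) — NOT y5 is true.
  10. (NOT y2 OR y9 OR y8) — y8 is true.
  11. (y9 OR NOT y11 OR y8) — y8 is true.
  12. (NOT y9 OR NOT y3 OR NOT y5) — NOT y5 is true.
  13. (NOT y6 OR y3 OR y5) — y3 is true.
  14. (NOT y4 OR NOT y7 OR y8) — y8 is true.
  15. (y3 OR y8 OR NOT y5) — y8 is true.
  16. (y10 OR y2 OR y5) — y10 is true.
  17. (y1 OR y2 OR y4) — y1 is true.
  18. (NOT y11 OR y7 OR NOT y8) — NOT y11 is true.
  19. (y5 OR y2 OR y4) — y2 is true.
  20. (NOT y10 OR y7 OR NOT y4) — NOT y4 is true.
  21. (NOT y7 OR NOT y11 OR y6) — NOT y7 is true.
  22. (y3 OR y10 OR NOT y1) — y10 is true.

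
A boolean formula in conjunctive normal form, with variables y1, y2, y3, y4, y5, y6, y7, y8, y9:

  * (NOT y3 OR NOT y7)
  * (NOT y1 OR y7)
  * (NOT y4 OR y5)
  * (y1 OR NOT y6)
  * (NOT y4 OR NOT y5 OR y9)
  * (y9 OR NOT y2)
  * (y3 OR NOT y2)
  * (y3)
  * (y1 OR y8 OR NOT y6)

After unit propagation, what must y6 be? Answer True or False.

(y3) stands alone — y3 = True.
From (NOT y7 OR NOT y3) and y3 = True: y7 = False.
In (NOT y1 OR y7), y7 is now false; NOT y1 must hold, so y1 = False.
From (NOT y6 OR y1) and y1 = False: y6 = False.

False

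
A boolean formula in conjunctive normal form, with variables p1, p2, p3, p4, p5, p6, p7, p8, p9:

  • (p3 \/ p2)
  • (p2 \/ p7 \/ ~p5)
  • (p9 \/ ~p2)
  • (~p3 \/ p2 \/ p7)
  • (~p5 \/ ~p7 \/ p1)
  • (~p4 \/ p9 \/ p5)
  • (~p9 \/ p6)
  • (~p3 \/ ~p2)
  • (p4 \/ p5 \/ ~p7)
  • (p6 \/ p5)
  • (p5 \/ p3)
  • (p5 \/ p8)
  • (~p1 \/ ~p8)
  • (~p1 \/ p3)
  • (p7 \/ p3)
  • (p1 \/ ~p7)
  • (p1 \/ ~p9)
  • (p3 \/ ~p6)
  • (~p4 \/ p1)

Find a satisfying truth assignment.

Try p1 = True.
  then p8 is forced to False.
  then p5 is forced to True.
  then p3 is forced to True.
  then p2 is forced to False.
  then p7 is forced to True.
Set p6 = True and propagate.
p4, p9 are now unconstrained; take p4 = False, p9 = False.
Every clause has at least one true literal under this assignment.
Check each clause:
  1. (p3 \/ p2) — p3 is true.
  2. (p7 \/ p2 \/ ~p5) — p7 is true.
  3. (p9 \/ ~p2) — ~p2 is true.
  4. (p7 \/ ~p3 \/ p2) — p7 is true.
  5. (~p5 \/ p1 \/ ~p7) — p1 is true.
  6. (p9 \/ ~p4 \/ p5) — ~p4 is true.
  7. (~p9 \/ p6) — p6 is true.
  8. (~p3 \/ ~p2) — ~p2 is true.
  9. (p4 \/ p5 \/ ~p7) — p5 is true.
  10. (p6 \/ p5) — p5 is true.
  11. (p5 \/ p3) — p3 is true.
  12. (p8 \/ p5) — p5 is true.
  13. (~p8 \/ ~p1) — ~p8 is true.
  14. (~p1 \/ p3) — p3 is true.
  15. (p7 \/ p3) — p3 is true.
  16. (p1 \/ ~p7) — p1 is true.
  17. (~p9 \/ p1) — p1 is true.
  18. (p3 \/ ~p6) — p3 is true.
  19. (~p4 \/ p1) — p1 is true.

p1=T, p2=F, p3=T, p4=F, p5=T, p6=T, p7=T, p8=F, p9=F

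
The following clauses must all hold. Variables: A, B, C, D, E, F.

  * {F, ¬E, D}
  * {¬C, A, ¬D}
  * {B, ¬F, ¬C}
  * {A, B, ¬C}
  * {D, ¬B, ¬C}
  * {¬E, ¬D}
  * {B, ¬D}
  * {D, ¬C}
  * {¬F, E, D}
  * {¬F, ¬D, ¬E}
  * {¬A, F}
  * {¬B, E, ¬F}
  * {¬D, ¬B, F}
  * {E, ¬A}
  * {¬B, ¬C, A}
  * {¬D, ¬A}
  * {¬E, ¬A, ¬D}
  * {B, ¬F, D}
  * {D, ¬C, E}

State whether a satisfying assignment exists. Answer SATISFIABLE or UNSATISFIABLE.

SATISFIABLE

C occurs only negated in the remaining clauses — set C = False.
Set A = False and propagate.
For the remaining variables, B = True, D = False, E = False, F = False works.
Every clause has at least one true literal under this assignment.
So A=False, B=True, C=False, D=False, E=False, F=False is a satisfying assignment.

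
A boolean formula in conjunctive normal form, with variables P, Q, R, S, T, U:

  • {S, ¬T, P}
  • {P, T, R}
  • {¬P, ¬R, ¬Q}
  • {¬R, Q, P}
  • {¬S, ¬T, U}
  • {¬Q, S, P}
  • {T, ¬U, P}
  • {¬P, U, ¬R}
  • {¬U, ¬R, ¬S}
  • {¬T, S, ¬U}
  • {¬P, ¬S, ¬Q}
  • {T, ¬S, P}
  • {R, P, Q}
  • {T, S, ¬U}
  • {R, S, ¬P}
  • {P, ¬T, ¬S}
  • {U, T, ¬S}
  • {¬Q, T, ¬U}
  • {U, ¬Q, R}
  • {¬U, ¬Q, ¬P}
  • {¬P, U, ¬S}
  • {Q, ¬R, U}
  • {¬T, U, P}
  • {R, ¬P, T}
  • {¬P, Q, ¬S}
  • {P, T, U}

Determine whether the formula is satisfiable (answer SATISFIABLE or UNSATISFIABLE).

UNSATISFIABLE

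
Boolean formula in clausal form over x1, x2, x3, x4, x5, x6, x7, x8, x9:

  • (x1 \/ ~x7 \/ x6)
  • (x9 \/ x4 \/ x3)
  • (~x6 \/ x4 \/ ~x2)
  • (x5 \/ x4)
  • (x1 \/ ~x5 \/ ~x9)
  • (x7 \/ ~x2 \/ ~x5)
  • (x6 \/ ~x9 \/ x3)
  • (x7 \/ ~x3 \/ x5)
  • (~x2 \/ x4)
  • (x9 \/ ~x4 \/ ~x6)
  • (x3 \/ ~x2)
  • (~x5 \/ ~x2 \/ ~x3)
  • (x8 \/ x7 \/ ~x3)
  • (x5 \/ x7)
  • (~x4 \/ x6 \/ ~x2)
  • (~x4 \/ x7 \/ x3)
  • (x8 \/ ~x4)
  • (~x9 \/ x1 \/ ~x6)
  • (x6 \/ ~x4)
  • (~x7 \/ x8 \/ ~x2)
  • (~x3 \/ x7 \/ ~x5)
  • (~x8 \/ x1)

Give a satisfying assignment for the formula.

x1=True, x2=False, x3=False, x4=False, x5=True, x6=True, x7=True, x8=True, x9=True

Check each clause:
  1. (x6 \/ x1 \/ ~x7) — x6 is true.
  2. (x3 \/ x4 \/ x9) — x9 is true.
  3. (x4 \/ ~x6 \/ ~x2) — ~x2 is true.
  4. (x4 \/ x5) — x5 is true.
  5. (~x9 \/ x1 \/ ~x5) — x1 is true.
  6. (x7 \/ ~x2 \/ ~x5) — ~x2 is true.
  7. (x3 \/ ~x9 \/ x6) — x6 is true.
  8. (~x3 \/ x5 \/ x7) — ~x3 is true.
  9. (~x2 \/ x4) — ~x2 is true.
  10. (x9 \/ ~x6 \/ ~x4) — x9 is true.
  11. (~x2 \/ x3) — ~x2 is true.
  12. (~x5 \/ ~x2 \/ ~x3) — ~x3 is true.
  13. (~x3 \/ x7 \/ x8) — x8 is true.
  14. (x7 \/ x5) — x5 is true.
  15. (~x4 \/ x6 \/ ~x2) — ~x4 is true.
  16. (x7 \/ x3 \/ ~x4) — ~x4 is true.
  17. (x8 \/ ~x4) — x8 is true.
  18. (x1 \/ ~x6 \/ ~x9) — x1 is true.
  19. (~x4 \/ x6) — ~x4 is true.
  20. (x8 \/ ~x2 \/ ~x7) — x8 is true.
  21. (~x3 \/ ~x5 \/ x7) — ~x3 is true.
  22. (x1 \/ ~x8) — x1 is true.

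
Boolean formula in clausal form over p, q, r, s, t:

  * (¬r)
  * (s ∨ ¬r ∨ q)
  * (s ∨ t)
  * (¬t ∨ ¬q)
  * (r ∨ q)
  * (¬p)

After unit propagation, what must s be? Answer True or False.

Unit clause (¬r) sets r = False.
(q ∨ r) with r = False leaves only q, so q = True.
From (¬q ∨ ¬t) and q = True: t = False.
(s ∨ t) with t = False leaves only s, so s = True.

True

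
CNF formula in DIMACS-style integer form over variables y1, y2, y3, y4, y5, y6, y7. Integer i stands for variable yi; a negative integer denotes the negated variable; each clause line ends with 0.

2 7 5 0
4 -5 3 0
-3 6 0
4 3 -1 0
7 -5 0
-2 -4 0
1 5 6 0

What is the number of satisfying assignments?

Case analysis on y5 and y3:
  y5=1, y3=1: y1 free; 3 ways for (y2,y4,y6,y7) × 2^1 = 6.
  y5=1, y3=0: remaining (y1,y2,y4,y6,y7) ∈ {(0,0,1,0,1); (0,0,1,1,1); (1,0,1,0,1); (1,0,1,1,1)} — 4.
  y5=0, y3=1: y1 free; 4 ways for (y2,y4,y6,y7) × 2^1 = 8.
  y5=0, y3=0: 6 of the 32 assignments to (y1,y2,y4,y6,y7) work.
Total: 6 + 4 + 8 + 6 = 24.

24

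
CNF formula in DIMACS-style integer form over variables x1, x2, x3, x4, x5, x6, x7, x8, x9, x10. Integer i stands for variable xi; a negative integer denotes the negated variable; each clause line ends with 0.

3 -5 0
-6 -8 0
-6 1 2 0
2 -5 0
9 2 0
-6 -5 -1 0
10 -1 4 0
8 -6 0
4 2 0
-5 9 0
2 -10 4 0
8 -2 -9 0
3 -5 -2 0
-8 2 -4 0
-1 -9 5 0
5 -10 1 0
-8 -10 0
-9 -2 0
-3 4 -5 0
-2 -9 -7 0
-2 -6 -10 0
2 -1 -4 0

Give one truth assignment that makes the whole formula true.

x1=False, x2=False, x3=True, x4=True, x5=False, x6=False, x7=False, x8=False, x9=True, x10=False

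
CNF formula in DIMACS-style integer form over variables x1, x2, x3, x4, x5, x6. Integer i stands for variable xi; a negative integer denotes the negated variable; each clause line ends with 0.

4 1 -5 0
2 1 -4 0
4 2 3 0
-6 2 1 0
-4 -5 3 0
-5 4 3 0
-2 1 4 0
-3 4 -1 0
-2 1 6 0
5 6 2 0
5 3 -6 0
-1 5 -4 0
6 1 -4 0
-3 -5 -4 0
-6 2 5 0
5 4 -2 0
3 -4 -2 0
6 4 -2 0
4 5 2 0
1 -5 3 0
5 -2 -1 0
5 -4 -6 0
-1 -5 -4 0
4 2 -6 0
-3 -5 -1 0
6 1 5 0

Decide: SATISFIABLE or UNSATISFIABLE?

x4 = True:
  x5 = True:
    propagation gives x3=True; an empty clause results — contradiction.
  x5 = False:
    propagation gives x1=False, x2=True, x6=True; an empty clause results — contradiction.
x4 = False:
  x2 = True:
    propagation gives x1=True, x3=False, x5=False; an empty clause results — contradiction.
  x2 = False:
    propagation gives x3=True, x1=False, x5=False; an empty clause results — contradiction.
Every branch closes, so no satisfying assignment exists.

UNSATISFIABLE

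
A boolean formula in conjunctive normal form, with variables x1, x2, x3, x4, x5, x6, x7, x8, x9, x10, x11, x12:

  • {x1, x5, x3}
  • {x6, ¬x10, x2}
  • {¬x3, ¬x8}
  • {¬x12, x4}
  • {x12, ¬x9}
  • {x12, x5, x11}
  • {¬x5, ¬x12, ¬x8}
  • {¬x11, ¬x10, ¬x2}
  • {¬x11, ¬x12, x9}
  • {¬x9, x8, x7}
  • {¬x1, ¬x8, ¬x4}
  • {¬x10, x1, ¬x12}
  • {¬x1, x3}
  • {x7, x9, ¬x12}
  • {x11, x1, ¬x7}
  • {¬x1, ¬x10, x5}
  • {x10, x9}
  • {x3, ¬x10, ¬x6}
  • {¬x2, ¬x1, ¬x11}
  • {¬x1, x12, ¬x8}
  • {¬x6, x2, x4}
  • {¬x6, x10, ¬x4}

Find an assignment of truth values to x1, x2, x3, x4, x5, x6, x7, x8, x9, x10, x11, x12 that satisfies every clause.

x1=F, x2=T, x3=T, x4=T, x5=F, x6=F, x7=T, x8=F, x9=T, x10=F, x11=T, x12=T

Check each clause:
  1. {x5, x3, x1} — x3 is true.
  2. {x2, x6, ¬x10} — x2 is true.
  3. {¬x3, ¬x8} — ¬x8 is true.
  4. {x4, ¬x12} — x4 is true.
  5. {¬x9, x12} — x12 is true.
  6. {x12, x11, x5} — x11 is true.
  7. {¬x8, ¬x12, ¬x5} — ¬x8 is true.
  8. {¬x11, ¬x10, ¬x2} — ¬x10 is true.
  9. {¬x11, ¬x12, x9} — x9 is true.
  10. {x8, ¬x9, x7} — x7 is true.
  11. {¬x1, ¬x4, ¬x8} — ¬x8 is true.
  12. {¬x10, x1, ¬x12} — ¬x10 is true.
  13. {¬x1, x3} — x3 is true.
  14. {¬x12, x9, x7} — x9 is true.
  15. {x1, x11, ¬x7} — x11 is true.
  16. {x5, ¬x1, ¬x10} — ¬x10 is true.
  17. {x10, x9} — x9 is true.
  18. {¬x10, ¬x6, x3} — ¬x6 is true.
  19. {¬x11, ¬x2, ¬x1} — ¬x1 is true.
  20. {¬x8, ¬x1, x12} — ¬x8 is true.
  21. {¬x6, x4, x2} — x2 is true.
  22. {¬x6, ¬x4, x10} — ¬x6 is true.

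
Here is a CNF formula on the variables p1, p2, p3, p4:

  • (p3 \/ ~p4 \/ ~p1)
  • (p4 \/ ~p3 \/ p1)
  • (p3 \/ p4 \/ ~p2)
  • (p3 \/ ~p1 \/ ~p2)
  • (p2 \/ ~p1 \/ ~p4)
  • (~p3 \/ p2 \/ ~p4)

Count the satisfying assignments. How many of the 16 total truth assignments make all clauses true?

8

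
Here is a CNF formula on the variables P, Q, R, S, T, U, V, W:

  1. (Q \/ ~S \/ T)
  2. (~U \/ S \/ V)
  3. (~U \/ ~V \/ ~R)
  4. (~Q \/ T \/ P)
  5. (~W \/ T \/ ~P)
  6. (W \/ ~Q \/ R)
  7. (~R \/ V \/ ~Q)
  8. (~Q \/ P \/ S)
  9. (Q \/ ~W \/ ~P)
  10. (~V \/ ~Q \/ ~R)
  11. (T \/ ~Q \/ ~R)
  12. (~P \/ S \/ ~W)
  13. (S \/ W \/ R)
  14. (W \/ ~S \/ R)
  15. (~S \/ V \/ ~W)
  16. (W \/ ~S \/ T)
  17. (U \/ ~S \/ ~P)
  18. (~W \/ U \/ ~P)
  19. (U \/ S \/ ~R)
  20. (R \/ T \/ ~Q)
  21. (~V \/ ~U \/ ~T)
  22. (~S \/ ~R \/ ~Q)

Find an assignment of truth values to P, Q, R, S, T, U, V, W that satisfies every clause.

Branch on P: take P = False.
Set Q = True and propagate.
  then T is forced to True.
  then S is forced to True.
  then R is forced to False.
  then W is forced to True.
  then V is forced to True.
  then U is forced to False.
Every clause has at least one true literal under this assignment.

P=False, Q=True, R=False, S=True, T=True, U=False, V=True, W=True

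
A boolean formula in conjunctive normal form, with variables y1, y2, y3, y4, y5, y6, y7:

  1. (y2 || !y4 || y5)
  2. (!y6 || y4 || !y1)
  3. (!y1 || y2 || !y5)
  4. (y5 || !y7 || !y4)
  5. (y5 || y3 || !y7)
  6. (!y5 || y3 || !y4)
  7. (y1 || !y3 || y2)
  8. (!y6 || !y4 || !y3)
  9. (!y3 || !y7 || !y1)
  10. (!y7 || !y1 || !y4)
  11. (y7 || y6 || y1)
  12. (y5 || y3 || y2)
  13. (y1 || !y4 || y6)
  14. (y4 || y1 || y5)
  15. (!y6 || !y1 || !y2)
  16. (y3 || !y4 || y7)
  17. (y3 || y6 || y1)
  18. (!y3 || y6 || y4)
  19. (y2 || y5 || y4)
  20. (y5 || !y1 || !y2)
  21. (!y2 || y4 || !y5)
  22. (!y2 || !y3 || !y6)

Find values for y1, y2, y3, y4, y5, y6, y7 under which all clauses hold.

Set y1 = True and propagate.
The remaining clauses are satisfied by y2 = True, y3 = True, y4 = True, y5 = True, y6 = False, y7 = False.

y1=T, y2=T, y3=T, y4=T, y5=T, y6=F, y7=F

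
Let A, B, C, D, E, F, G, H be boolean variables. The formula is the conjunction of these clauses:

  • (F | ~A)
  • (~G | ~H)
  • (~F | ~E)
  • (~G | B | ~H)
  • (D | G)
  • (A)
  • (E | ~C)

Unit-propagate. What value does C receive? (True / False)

False

(A) stands alone — A = True.
In (F | ~A), ~A is now false; F must hold, so F = True.
(~F | ~E): since F = True, the clause reduces to (~E). E = False.
From (E | ~C) and E = False: C = False.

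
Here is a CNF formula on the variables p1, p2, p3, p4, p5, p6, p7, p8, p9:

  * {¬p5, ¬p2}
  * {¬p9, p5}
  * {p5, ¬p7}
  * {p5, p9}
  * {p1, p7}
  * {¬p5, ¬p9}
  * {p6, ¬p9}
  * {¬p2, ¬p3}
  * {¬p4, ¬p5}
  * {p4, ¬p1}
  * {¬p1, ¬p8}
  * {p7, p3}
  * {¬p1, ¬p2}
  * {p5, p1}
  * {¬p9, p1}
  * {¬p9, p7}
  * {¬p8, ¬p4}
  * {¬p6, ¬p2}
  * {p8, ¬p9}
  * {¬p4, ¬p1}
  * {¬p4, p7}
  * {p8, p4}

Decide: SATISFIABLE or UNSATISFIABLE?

SATISFIABLE

p2 occurs only negated in the remaining clauses — set p2 = False.
Set p1 = False and propagate.
  then p7 is forced to True.
  then p5 is forced to True.
  then p9 is forced to False.
  then p4 is forced to False.
  then p8 is forced to True.
p3, p6 are now unconstrained; take p3 = False, p6 = True.
So p1 = F, p2 = F, p3 = F, p4 = F, p5 = T, p6 = T, p7 = T, p8 = T, p9 = F is a satisfying assignment.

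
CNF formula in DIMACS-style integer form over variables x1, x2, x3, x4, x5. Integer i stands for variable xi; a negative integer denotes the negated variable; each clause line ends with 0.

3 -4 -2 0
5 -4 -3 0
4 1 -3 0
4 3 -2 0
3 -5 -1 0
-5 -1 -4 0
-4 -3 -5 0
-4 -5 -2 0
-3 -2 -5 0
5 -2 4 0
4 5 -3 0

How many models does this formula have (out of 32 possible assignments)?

Satisfying assignments:
  x1=0 x2=0 x3=0 x4=0 x5=0
  x1=0 x2=0 x3=0 x4=0 x5=1
  x1=0 x2=0 x3=0 x4=1 x5=0
  x1=0 x2=0 x3=0 x4=1 x5=1
  x1=1 x2=0 x3=0 x4=0 x5=0
  x1=1 x2=0 x3=0 x4=1 x5=0
  x1=1 x2=0 x3=1 x4=0 x5=1
Count: 7.

7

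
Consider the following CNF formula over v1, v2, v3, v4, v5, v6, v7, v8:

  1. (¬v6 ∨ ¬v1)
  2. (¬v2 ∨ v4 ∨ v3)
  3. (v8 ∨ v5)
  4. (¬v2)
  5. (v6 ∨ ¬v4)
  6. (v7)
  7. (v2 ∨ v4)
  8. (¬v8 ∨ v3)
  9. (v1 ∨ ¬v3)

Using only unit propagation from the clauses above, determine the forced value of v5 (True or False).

True

(¬v2) is a unit clause: v2 = False.
(v7) is a unit clause: v7 = True.
(v4 ∨ v2) with v2 = False leaves only v4, so v4 = True.
From (v6 ∨ ¬v4) and v4 = True: v6 = True.
(¬v6 ∨ ¬v1): since v6 = True, the clause reduces to (¬v1). v1 = False.
(v1 ∨ ¬v3) with v1 = False leaves only ¬v3, so v3 = False.
(¬v8 ∨ v3) with v3 = False leaves only ¬v8, so v8 = False.
(v8 ∨ v5): since v8 = False, the clause reduces to (v5). v5 = True.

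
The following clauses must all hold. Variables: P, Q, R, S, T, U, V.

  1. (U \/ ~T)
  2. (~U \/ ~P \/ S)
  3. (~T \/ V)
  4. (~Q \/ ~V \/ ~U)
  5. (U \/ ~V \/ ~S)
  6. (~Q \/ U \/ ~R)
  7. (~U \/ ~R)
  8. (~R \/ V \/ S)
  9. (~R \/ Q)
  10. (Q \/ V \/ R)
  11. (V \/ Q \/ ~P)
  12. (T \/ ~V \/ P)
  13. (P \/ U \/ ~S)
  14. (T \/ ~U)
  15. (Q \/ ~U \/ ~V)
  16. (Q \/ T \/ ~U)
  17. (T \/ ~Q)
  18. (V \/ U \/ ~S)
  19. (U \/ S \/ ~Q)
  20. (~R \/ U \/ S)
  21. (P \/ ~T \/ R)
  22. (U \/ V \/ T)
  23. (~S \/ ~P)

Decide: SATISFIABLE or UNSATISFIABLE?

SATISFIABLE

Try P = True.
  then S is forced to False.
  then U is forced to False.
  then T is forced to False.
  then Q is forced to False.
  then R is forced to False.
  then V is forced to True.
So P=True, Q=False, R=False, S=False, T=False, U=False, V=True is a satisfying assignment.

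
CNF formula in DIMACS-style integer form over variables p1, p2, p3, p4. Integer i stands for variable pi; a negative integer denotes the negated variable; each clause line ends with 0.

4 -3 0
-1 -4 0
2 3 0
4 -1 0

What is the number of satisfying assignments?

The models are:
  p1=0 p2=0 p3=1 p4=1
  p1=0 p2=1 p3=0 p4=0
  p1=0 p2=1 p3=0 p4=1
  p1=0 p2=1 p3=1 p4=1
Count: 4.

4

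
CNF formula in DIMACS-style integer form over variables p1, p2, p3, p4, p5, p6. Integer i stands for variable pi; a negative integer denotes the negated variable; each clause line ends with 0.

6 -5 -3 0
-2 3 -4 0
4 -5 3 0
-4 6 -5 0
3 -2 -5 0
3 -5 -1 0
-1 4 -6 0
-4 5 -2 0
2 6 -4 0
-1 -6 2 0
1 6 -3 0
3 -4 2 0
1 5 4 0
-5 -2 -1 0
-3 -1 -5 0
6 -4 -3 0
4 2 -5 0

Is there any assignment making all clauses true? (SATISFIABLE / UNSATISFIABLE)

SATISFIABLE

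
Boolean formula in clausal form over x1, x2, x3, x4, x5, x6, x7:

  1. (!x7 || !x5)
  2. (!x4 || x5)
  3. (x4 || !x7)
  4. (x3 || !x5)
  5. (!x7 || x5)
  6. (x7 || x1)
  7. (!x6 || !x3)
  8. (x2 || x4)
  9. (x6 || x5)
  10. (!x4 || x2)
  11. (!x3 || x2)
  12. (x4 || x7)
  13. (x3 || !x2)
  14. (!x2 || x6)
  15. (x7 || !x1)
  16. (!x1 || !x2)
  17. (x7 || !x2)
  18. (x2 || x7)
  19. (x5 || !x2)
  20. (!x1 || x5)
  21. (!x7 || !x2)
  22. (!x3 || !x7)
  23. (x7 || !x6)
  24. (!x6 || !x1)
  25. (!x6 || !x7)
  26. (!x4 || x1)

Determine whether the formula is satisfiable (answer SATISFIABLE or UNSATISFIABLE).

UNSATISFIABLE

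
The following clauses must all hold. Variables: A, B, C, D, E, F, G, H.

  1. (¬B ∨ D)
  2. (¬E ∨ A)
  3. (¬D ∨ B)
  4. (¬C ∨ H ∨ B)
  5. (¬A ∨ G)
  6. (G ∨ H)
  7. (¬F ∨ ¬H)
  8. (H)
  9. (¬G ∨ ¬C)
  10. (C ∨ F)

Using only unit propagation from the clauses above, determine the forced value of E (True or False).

(H) stands alone — H = True.
(¬F ∨ ¬H): since H = True, the clause reduces to (¬F). F = False.
From (F ∨ C) and F = False: C = True.
In (¬G ∨ ¬C), ¬C is now false; ¬G must hold, so G = False.
(G ∨ ¬A): since G = False, the clause reduces to (¬A). A = False.
In (¬E ∨ A), A is now false; ¬E must hold, so E = False.

False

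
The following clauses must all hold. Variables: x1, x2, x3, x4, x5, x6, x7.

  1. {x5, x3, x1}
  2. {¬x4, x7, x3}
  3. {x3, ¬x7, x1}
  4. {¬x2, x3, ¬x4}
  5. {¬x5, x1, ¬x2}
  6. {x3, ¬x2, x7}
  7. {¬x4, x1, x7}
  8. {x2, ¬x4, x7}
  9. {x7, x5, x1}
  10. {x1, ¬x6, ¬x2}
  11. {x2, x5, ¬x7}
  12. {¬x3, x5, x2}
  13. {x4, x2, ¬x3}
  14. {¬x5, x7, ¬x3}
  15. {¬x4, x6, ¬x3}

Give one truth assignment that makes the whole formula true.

x1=T, x2=T, x3=F, x4=F, x5=F, x6=F, x7=T

Check each clause:
  1. {x3, x1, x5} — x1 is true.
  2. {x7, x3, ¬x4} — ¬x4 is true.
  3. {¬x7, x1, x3} — x1 is true.
  4. {¬x2, x3, ¬x4} — ¬x4 is true.
  5. {¬x5, ¬x2, x1} — x1 is true.
  6. {x3, ¬x2, x7} — x7 is true.
  7. {x1, ¬x4, x7} — x1 is true.
  8. {x2, x7, ¬x4} — x2 is true.
  9. {x5, x7, x1} — x1 is true.
  10. {x1, ¬x6, ¬x2} — x1 is true.
  11. {¬x7, x5, x2} — x2 is true.
  12. {¬x3, x2, x5} — ¬x3 is true.
  13. {x4, ¬x3, x2} — x2 is true.
  14. {¬x5, ¬x3, x7} — ¬x5 is true.
  15. {¬x4, x6, ¬x3} — ¬x4 is true.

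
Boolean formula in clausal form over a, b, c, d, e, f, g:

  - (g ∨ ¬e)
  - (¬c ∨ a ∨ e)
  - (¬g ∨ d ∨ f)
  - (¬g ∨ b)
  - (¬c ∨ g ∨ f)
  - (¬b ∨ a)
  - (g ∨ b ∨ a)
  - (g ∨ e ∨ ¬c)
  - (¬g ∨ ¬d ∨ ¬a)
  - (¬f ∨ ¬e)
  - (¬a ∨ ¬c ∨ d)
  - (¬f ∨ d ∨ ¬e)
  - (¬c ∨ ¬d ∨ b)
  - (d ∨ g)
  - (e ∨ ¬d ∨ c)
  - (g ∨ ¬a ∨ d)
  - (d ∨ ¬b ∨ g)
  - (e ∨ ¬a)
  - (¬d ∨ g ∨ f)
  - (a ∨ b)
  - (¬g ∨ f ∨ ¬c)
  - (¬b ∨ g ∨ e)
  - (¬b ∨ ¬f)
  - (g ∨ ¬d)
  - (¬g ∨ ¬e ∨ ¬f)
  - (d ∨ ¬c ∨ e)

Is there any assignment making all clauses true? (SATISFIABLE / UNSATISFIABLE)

UNSATISFIABLE

g = True:
  propagation gives b=True, a=True, d=False, f=True; an empty clause results — contradiction.
g = False:
  propagation gives e=False, c=False, d=True; an empty clause results — contradiction.
Every branch closes, so no satisfying assignment exists.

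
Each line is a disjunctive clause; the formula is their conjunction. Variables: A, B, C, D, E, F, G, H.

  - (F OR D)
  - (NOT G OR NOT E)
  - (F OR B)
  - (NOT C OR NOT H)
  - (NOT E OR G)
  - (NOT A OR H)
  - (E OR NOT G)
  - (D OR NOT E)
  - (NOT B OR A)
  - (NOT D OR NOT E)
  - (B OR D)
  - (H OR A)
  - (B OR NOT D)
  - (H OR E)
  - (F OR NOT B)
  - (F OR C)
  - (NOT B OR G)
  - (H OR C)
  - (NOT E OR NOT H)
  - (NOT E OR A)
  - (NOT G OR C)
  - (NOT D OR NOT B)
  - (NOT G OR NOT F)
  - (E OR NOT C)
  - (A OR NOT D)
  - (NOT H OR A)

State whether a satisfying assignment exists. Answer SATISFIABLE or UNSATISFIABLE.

E = True:
  propagation gives G=False; an empty clause results — contradiction.
E = False:
  propagation gives G=False, H=True, C=False, F=True; an empty clause results — contradiction.
Every branch closes, so no satisfying assignment exists.

UNSATISFIABLE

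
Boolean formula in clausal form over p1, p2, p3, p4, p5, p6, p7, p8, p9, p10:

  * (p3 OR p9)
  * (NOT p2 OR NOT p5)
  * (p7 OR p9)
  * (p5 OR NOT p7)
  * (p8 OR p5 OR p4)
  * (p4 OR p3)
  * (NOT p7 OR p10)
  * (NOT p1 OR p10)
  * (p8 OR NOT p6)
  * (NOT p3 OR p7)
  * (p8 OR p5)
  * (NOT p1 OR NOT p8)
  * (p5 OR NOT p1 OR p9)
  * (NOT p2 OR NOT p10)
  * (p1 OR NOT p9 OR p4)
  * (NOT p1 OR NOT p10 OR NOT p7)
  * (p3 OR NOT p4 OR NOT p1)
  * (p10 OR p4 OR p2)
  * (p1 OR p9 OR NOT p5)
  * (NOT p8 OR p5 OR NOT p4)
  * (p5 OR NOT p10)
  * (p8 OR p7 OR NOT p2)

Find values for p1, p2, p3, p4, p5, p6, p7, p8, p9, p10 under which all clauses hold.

Branch on p1: take p1 = False.
Set p2 = False and propagate.
For the remaining variables, p3 = False, p4 = True, p5 = True, p6 = True, p7 = True, p8 = True, p9 = True, p10 = True works.
Every clause has at least one true literal under this assignment.

p1=0, p2=0, p3=0, p4=1, p5=1, p6=1, p7=1, p8=1, p9=1, p10=1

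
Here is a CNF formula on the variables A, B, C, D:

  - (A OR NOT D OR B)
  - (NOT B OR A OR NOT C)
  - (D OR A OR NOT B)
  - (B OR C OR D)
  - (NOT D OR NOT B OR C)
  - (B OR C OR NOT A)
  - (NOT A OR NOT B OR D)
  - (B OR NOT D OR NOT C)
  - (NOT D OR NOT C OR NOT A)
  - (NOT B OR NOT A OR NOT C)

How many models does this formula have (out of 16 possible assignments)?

Satisfying assignments:
  A=F B=F C=T D=F
  A=T B=F C=T D=F
Count: 2.

2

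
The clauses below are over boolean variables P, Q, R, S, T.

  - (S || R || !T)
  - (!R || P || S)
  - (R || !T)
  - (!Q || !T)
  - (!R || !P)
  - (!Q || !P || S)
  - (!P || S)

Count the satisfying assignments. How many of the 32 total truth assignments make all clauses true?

9

Split on P, then R.
  P=T, R=T: a clause becomes empty — 0.
  P=T, R=F: remaining (Q,S,T) ∈ {(F,T,F); (T,T,F)} — 2.
  P=F, R=T: remaining (Q,S,T) ∈ {(F,T,F); (F,T,T); (T,T,F)} — 3.
  P=F, R=F: remaining (Q,S,T) ∈ {(F,F,F); (F,T,F); (T,F,F); (T,T,F)} — 4.
Total: 0 + 2 + 3 + 4 = 9.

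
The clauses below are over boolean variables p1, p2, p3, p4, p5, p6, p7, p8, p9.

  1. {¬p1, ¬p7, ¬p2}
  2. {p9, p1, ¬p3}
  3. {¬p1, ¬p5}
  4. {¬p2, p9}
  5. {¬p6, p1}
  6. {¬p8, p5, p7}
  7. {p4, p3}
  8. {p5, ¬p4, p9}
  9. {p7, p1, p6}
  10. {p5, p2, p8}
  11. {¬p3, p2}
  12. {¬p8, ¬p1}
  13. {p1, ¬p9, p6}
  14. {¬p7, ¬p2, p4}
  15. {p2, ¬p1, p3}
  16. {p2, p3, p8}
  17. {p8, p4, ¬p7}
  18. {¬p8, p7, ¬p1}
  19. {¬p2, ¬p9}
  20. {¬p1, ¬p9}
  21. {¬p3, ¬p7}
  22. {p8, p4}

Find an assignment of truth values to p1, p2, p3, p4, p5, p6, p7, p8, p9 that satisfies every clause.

Set p1 = False and propagate.
  then p6 is forced to False.
  then p7 is forced to True.
  then p9 is forced to False.
  then p3 is forced to False.
  then p2 is forced to False.
  then p4 is forced to True.
  then p5 is forced to True.
  then p8 is forced to True.
Every clause has at least one true literal under this assignment.

p1=False  p2=False  p3=False  p4=True  p5=True  p6=False  p7=True  p8=True  p9=False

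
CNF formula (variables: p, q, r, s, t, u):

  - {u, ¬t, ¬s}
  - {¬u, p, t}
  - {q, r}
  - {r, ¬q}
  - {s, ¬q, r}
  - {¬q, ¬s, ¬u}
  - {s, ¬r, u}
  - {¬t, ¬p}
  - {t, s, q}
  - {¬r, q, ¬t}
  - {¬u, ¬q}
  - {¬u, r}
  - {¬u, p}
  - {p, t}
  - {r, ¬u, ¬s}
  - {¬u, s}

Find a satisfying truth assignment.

p = T  q = F  r = T  s = T  t = F  u = T

Branch on p: take p = True.
  then t is forced to False.
Set q = False and propagate.
  then r is forced to True.
  then s is forced to True.
u is now unconstrained; take u = True.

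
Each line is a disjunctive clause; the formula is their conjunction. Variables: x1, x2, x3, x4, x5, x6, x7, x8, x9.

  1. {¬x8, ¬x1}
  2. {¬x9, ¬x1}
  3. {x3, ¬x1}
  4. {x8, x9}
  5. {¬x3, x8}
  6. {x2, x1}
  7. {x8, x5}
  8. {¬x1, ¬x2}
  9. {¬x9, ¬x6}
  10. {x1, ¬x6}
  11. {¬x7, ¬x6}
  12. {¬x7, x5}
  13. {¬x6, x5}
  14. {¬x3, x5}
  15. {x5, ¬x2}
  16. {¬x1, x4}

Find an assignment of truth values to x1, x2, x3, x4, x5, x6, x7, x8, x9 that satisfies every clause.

x1=F, x2=T, x3=F, x4=T, x5=T, x6=F, x7=T, x8=T, x9=F

Pure literal: x4 appears only positively; assign x4 = True.
x5 occurs only positively in the remaining clauses — set x5 = True.
Set x1 = False and propagate.
  then x2 is forced to True.
  then x6 is forced to False.
Try x3 = False.
The remaining clauses are satisfied by x7 = True, x8 = True, x9 = False.
Every clause has at least one true literal under this assignment.
Check each clause:
  1. {¬x1, ¬x8} — ¬x1 is true.
  2. {¬x9, ¬x1} — ¬x1 is true.
  3. {¬x1, x3} — ¬x1 is true.
  4. {x9, x8} — x8 is true.
  5. {¬x3, x8} — x8 is true.
  6. {x2, x1} — x2 is true.
  7. {x8, x5} — x8 is true.
  8. {¬x2, ¬x1} — ¬x1 is true.
  9. {¬x6, ¬x9} — ¬x6 is true.
  10. {x1, ¬x6} — ¬x6 is true.
  11. {¬x7, ¬x6} — ¬x6 is true.
  12. {x5, ¬x7} — x5 is true.
  13. {x5, ¬x6} — ¬x6 is true.
  14. {x5, ¬x3} — ¬x3 is true.
  15. {¬x2, x5} — x5 is true.
  16. {¬x1, x4} — x4 is true.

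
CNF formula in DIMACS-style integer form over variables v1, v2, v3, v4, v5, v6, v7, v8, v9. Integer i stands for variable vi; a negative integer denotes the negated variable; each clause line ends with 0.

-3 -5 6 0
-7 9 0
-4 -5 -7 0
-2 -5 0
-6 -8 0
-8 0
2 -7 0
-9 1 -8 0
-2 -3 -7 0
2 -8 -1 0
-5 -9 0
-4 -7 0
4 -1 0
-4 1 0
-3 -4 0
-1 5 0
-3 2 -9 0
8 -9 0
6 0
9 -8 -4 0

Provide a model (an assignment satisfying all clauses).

v1=False, v2=False, v3=True, v4=False, v5=True, v6=True, v7=False, v8=False, v9=False

Check each clause:
  1. (~v3 \/ ~v5 \/ v6) — v6 is true.
  2. (~v7 \/ v9) — ~v7 is true.
  3. (~v4 \/ ~v7 \/ ~v5) — ~v7 is true.
  4. (~v2 \/ ~v5) — ~v2 is true.
  5. (~v6 \/ ~v8) — ~v8 is true.
  6. (~v8) — ~v8 is true.
  7. (~v7 \/ v2) — ~v7 is true.
  8. (v1 \/ ~v9 \/ ~v8) — ~v8 is true.
  9. (~v7 \/ ~v2 \/ ~v3) — ~v7 is true.
  10. (~v1 \/ ~v8 \/ v2) — ~v8 is true.
  11. (~v5 \/ ~v9) — ~v9 is true.
  12. (~v4 \/ ~v7) — ~v7 is true.
  13. (~v1 \/ v4) — ~v1 is true.
  14. (~v4 \/ v1) — ~v4 is true.
  15. (~v4 \/ ~v3) — ~v4 is true.
  16. (v5 \/ ~v1) — v5 is true.
  17. (~v3 \/ v2 \/ ~v9) — ~v9 is true.
  18. (v8 \/ ~v9) — ~v9 is true.
  19. (v6) — v6 is true.
  20. (~v8 \/ ~v4 \/ v9) — ~v8 is true.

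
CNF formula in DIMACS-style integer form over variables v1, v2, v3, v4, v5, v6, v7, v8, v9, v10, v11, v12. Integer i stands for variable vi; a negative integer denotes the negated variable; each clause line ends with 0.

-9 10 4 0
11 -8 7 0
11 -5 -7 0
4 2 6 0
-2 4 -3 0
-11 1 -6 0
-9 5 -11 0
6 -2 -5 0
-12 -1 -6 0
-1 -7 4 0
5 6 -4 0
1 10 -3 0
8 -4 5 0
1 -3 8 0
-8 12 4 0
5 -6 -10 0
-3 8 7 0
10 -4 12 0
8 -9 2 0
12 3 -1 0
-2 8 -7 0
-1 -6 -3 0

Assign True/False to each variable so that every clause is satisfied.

v1=F  v2=T  v3=F  v4=T  v5=T  v6=T  v7=F  v8=F  v9=F  v10=T  v11=F  v12=T

Check each clause:
  1. (v10 || !v9 || v4) — v10 is true.
  2. (v7 || !v8 || v11) — !v8 is true.
  3. (v11 || !v7 || !v5) — !v7 is true.
  4. (v6 || v4 || v2) — v2 is true.
  5. (v4 || !v2 || !v3) — v4 is true.
  6. (v1 || !v6 || !v11) — !v11 is true.
  7. (!v11 || v5 || !v9) — v5 is true.
  8. (v6 || !v2 || !v5) — v6 is true.
  9. (!v12 || !v6 || !v1) — !v1 is true.
  10. (!v7 || v4 || !v1) — !v7 is true.
  11. (v5 || !v4 || v6) — v5 is true.
  12. (!v3 || v1 || v10) — v10 is true.
  13. (v5 || v8 || !v4) — v5 is true.
  14. (!v3 || v8 || v1) — !v3 is true.
  15. (v12 || !v8 || v4) — !v8 is true.
  16. (!v6 || !v10 || v5) — v5 is true.
  17. (v7 || !v3 || v8) — !v3 is true.
  18. (!v4 || v12 || v10) — v10 is true.
  19. (v8 || v2 || !v9) — v2 is true.
  20. (v12 || !v1 || v3) — v12 is true.
  21. (v8 || !v7 || !v2) — !v7 is true.
  22. (!v1 || !v3 || !v6) — !v3 is true.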